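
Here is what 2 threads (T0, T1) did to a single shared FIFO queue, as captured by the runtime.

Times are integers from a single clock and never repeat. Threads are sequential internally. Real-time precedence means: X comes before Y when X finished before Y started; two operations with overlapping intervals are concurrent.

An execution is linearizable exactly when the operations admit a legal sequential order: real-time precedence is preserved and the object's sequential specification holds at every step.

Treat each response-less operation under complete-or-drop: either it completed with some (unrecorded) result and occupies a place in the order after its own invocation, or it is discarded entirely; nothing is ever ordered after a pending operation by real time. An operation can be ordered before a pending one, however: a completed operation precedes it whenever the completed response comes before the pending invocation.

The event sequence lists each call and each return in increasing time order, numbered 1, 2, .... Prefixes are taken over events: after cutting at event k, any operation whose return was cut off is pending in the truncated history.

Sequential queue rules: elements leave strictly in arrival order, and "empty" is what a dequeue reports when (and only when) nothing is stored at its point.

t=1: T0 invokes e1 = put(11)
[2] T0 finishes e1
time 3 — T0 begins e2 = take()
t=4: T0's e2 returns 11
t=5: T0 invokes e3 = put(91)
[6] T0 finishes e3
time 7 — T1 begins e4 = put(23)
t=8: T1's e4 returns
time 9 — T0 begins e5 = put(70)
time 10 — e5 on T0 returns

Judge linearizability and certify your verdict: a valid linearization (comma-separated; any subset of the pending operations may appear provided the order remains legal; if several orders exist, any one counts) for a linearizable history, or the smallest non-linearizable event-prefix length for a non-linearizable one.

step 1: e1 put(11) — queue <11>
step 2: e2 take() → 11 — queue <>
step 3: e3 put(91) — queue <91>
step 4: e4 put(23) — queue <91,23>
step 5: e5 put(70) — queue <91,23,70>

linearizable — witness: e1, e2, e3, e4, e5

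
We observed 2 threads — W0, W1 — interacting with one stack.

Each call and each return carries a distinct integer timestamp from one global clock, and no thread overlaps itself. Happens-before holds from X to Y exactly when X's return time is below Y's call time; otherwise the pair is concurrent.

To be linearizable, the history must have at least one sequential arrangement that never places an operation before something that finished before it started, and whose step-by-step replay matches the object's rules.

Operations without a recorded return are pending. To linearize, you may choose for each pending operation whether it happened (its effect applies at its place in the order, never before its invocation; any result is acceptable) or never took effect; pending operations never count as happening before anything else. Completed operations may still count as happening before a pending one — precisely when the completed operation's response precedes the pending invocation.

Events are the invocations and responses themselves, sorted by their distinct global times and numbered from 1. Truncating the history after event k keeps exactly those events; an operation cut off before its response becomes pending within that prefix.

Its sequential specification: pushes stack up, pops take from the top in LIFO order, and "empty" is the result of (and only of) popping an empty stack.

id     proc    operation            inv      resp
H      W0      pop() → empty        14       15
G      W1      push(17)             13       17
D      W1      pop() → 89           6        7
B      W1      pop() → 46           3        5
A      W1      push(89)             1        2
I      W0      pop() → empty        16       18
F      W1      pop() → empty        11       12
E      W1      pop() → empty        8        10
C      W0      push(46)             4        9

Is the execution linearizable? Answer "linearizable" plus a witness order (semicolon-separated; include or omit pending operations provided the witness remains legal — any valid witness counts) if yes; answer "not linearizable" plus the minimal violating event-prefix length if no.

linearizable — witness: A; C; B; D; E; F; H; I; G

1. A push(89), leaving stack <89>
2. C push(46), leaving stack <89,46>
3. B pop() → 46, leaving stack <89>
4. D pop() → 89, leaving stack <>
5. E pop() → empty, leaving stack <>
6. F pop() → empty, leaving stack <>
7. H pop() → empty, leaving stack <>
8. I pop() → empty, leaving stack <>
9. G push(17), leaving stack <17>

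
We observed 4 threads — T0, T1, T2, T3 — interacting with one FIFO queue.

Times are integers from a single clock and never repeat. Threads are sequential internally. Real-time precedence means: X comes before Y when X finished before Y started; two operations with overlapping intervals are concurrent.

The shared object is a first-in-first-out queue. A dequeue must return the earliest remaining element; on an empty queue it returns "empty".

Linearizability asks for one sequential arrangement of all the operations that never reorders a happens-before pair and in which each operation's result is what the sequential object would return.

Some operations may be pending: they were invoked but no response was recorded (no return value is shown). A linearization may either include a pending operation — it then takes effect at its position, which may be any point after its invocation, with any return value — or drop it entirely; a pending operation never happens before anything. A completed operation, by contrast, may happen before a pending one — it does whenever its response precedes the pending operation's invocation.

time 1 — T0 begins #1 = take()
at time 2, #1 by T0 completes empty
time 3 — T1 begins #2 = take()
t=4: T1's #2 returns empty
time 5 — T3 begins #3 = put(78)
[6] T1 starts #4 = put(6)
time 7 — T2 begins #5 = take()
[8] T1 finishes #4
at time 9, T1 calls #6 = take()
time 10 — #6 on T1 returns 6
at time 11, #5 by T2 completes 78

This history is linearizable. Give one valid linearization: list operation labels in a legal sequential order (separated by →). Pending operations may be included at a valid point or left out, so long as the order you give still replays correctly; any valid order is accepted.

#1 → #2 → #3 → #4 → #5 → #6

1. #1 take() → empty, leaving queue <>
2. #2 take() → empty, leaving queue <>
3. #3 put(78) (pending, included), leaving queue <78>
4. #4 put(6), leaving queue <78,6>
5. #5 take() → 78, leaving queue <6>
6. #6 take() → 6, leaving queue <>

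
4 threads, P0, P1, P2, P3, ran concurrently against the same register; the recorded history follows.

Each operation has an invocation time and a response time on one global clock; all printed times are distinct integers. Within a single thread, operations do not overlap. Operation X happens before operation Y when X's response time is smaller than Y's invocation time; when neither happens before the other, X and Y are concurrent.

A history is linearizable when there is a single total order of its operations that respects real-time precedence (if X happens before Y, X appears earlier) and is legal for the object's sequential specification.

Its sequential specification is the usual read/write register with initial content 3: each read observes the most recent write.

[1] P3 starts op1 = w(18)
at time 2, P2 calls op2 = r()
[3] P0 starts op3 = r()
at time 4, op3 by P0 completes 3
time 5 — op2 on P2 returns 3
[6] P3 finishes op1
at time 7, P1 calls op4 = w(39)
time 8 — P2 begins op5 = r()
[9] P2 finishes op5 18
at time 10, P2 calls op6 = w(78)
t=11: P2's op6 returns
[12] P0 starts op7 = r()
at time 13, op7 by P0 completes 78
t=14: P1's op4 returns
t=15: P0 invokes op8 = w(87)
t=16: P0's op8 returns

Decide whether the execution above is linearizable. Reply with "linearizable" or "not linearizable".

witness order: op2, op3, op1, op5, op4, op6, op7, op8
step 1: op2 r() → 3 — value 3
step 2: op3 r() → 3 — value 3
step 3: op1 w(18) — value 18
step 4: op5 r() → 18 — value 18
step 5: op4 w(39) — value 39
step 6: op6 w(78) — value 78
step 7: op7 r() → 78 — value 78
step 8: op8 w(87) — value 87

linearizable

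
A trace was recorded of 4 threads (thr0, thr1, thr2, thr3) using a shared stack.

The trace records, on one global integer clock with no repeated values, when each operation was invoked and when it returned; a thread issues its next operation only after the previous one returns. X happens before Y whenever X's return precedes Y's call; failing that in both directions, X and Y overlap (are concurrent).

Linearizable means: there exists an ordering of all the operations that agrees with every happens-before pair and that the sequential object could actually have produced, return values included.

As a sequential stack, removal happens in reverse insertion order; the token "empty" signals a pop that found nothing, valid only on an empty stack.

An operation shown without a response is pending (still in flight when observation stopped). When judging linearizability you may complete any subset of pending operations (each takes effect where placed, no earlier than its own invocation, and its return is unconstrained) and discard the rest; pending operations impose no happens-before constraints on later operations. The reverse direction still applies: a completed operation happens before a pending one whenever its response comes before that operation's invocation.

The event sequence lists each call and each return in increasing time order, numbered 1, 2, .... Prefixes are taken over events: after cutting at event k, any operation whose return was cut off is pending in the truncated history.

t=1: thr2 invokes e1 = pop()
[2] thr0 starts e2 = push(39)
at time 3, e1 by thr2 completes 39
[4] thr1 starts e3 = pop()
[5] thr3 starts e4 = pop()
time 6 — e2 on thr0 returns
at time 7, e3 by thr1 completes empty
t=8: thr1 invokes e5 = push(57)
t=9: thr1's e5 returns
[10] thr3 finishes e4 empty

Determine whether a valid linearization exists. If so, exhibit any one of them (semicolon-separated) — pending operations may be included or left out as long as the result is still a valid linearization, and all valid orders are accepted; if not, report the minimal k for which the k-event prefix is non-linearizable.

linearizable — witness: e2; e1; e3; e4; e5

step 1: e2 push(39) — stack <39>
step 2: e1 pop() → 39 — stack <>
step 3: e3 pop() → empty — stack <>
step 4: e4 pop() → empty — stack <>
step 5: e5 push(57) — stack <57>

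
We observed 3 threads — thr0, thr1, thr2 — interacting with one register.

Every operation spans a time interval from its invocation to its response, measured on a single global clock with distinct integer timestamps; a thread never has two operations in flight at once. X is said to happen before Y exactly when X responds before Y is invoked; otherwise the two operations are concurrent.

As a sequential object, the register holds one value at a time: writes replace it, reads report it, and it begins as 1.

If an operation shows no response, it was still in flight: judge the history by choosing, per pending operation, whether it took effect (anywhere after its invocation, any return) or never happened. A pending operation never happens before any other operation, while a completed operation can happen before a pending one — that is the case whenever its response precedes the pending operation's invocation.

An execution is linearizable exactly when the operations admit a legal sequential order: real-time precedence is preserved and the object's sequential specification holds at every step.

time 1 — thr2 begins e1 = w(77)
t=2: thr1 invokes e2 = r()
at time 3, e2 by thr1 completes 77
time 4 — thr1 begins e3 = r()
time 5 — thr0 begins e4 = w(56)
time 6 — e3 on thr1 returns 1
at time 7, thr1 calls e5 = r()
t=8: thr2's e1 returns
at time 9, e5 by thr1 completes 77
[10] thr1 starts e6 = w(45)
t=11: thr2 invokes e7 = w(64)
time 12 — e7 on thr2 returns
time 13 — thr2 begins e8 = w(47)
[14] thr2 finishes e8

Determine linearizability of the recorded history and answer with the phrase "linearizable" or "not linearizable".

the violation lands at event 6, e3's response at time 6: events 1..5 linearize, events 1..6 do not
one real-time candidate order over the 2 completed operations — the register replay rejects it
completion choices over the 2 pending operations (e1, e4) were checked; none helps
take e2, e3 (pending dropped): step 1 already fails, because e2 r() → 77 cannot occur there

not linearizable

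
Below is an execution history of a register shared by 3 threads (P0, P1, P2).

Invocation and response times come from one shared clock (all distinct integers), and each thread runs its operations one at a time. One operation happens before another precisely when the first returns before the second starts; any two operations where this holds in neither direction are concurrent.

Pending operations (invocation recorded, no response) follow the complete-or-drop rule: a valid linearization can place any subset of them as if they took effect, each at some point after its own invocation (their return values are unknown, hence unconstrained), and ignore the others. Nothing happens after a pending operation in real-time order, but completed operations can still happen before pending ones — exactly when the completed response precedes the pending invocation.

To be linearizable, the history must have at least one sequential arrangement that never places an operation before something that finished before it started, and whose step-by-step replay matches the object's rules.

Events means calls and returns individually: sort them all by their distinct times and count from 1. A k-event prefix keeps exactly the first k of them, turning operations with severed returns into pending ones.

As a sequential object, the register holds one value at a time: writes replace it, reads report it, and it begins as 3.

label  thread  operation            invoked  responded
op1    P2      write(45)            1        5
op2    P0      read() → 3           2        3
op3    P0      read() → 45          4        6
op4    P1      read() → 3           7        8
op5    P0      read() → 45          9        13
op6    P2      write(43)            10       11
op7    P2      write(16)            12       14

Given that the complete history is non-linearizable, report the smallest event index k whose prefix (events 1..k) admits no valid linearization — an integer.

events 1..7 are linearizable; a witness order is op2, op1, op3:
after step 1 (op2 read() → 3): value 3
after step 2 (op1 write(45)): value 45
after step 3 (op3 read() → 45): value 45
event 8 — op4's response, time 8 — after it, nothing linearizes
for example op1, op2, op3, op4 fails at step 2: op2 read() → 3 is not legal there
for example op2, op1, op3, op4 fails at step 4: op4 read() → 3 is not legal there

8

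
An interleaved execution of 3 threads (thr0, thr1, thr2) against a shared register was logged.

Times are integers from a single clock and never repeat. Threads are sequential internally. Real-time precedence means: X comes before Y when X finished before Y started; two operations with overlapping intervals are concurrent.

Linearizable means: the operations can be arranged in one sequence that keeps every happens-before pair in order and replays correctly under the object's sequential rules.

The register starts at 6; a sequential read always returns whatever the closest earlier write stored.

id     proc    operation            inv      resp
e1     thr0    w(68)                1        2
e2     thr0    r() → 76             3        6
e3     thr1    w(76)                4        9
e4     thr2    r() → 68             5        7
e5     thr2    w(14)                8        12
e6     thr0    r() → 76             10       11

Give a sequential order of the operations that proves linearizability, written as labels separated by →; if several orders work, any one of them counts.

e1 → e4 → e3 → e2 → e6 → e5

1. e1 w(68), leaving value 68
2. e4 r() → 68, leaving value 68
3. e3 w(76), leaving value 76
4. e2 r() → 76, leaving value 76
5. e6 r() → 76, leaving value 76
6. e5 w(14), leaving value 14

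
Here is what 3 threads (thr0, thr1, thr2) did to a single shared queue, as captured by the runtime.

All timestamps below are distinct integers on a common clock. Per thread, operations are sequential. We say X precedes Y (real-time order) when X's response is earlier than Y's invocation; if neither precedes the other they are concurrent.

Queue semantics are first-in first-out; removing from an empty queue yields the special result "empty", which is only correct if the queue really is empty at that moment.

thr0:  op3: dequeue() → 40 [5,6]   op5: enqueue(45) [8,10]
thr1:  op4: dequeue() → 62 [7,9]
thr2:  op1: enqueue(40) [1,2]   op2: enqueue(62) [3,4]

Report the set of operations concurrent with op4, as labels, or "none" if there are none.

op4 spans [7,9]: anything still running between times 7 and 9 counts as concurrent
op1 [1,2]: before
op2 [3,4]: before
op3 [5,6]: before
op5 [8,10]: concurrent

op5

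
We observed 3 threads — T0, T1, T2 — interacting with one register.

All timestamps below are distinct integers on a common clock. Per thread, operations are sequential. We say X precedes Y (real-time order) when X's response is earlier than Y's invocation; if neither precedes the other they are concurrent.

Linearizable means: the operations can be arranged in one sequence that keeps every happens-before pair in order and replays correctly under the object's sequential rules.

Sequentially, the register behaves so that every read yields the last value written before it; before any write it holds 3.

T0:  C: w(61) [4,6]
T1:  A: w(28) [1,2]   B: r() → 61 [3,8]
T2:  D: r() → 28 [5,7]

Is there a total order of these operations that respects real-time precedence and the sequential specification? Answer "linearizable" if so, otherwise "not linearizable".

linearizable

a witness: A, D, C, B
step 1: A w(28) — value 28
step 2: D r() → 28 — value 28
step 3: C w(61) — value 61
step 4: B r() → 61 — value 61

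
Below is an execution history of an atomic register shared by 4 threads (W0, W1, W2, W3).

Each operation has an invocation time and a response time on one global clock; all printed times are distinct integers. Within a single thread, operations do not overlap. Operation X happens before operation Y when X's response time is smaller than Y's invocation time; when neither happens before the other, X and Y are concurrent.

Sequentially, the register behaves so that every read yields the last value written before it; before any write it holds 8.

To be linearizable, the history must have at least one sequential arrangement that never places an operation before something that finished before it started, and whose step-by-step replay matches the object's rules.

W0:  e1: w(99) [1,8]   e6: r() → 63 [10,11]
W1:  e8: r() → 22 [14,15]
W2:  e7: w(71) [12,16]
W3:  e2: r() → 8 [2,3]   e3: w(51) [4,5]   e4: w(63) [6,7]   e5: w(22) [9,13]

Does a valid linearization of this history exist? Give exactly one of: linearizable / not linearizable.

linearizable

witness order: e2, e1, e3, e4, e6, e5, e8, e7
1. e2 r() → 8, leaving value 8
2. e1 w(99), leaving value 99
3. e3 w(51), leaving value 51
4. e4 w(63), leaving value 63
5. e6 r() → 63, leaving value 63
6. e5 w(22), leaving value 22
7. e8 r() → 22, leaving value 22
8. e7 w(71), leaving value 71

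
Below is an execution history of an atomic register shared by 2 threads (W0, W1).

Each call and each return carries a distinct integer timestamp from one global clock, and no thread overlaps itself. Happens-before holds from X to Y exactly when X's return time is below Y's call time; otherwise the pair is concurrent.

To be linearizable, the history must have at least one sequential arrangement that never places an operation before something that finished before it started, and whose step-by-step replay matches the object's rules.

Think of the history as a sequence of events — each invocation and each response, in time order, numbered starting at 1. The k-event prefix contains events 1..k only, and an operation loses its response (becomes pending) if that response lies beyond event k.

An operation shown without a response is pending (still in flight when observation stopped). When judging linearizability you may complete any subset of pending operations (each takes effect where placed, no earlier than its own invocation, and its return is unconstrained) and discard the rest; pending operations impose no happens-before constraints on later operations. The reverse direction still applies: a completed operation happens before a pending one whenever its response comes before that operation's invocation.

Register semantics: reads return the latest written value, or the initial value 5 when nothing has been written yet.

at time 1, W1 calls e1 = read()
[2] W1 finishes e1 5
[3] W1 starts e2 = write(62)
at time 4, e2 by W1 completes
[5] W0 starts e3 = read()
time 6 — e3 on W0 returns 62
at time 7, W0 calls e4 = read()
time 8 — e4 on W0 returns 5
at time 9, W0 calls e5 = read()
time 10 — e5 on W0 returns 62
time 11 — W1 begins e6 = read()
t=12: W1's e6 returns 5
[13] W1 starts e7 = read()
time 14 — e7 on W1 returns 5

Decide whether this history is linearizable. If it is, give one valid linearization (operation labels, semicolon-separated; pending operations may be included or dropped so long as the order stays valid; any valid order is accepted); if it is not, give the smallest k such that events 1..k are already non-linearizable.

cut after 7 events: linearizable; cut after 8 events (e4 responds, time 8): not linearizable
the sole real-time-consistent order of 4 completed operations fails the atomic register replay
one such order, e1, e2, e3, e4, breaks at step 4 where e4 read() → 5 is illegal

not linearizable — minimal violating prefix: 8 events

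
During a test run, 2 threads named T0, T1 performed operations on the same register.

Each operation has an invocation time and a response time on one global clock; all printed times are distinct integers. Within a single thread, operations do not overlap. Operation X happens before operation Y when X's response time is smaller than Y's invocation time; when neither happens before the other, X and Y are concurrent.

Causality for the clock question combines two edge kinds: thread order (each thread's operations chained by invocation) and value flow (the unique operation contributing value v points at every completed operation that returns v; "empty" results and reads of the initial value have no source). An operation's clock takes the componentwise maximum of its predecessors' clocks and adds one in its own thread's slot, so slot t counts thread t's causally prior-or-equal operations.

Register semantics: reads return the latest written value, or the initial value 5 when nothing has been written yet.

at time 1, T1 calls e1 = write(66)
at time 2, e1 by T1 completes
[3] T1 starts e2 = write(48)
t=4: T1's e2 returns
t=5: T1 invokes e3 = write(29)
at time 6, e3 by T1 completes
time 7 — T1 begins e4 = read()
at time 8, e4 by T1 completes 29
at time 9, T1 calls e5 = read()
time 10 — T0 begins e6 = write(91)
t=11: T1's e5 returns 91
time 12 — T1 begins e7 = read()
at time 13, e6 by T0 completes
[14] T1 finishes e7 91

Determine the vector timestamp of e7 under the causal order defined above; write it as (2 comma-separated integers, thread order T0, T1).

e1 (invocation 1): nothing precedes it; T1's component alone gives (0, 1)
e6 (invocation 10): nothing precedes it; T0's component alone gives (1, 0)
e2, invoked 3, takes VC(e1)=(0, 1) under max, adds 1 for T1 → (0, 2)
e3, invoked 5, takes VC(e2)=(0, 2) under max, adds 1 for T1 → (0, 3)
e4, invoked 7, takes VC(e3)=(0, 3) under max, adds 1 for T1 → (0, 4)
e5, invoked 9, takes VC(e4)=(0, 4), VC(e6)=(1, 0) under max, adds 1 for T1 → (1, 5)
e7, invoked 12, takes VC(e5)=(1, 5), VC(e6)=(1, 0) under max, adds 1 for T1 → (1, 6)
target: VC(e7) = (1, 6)

(1, 6)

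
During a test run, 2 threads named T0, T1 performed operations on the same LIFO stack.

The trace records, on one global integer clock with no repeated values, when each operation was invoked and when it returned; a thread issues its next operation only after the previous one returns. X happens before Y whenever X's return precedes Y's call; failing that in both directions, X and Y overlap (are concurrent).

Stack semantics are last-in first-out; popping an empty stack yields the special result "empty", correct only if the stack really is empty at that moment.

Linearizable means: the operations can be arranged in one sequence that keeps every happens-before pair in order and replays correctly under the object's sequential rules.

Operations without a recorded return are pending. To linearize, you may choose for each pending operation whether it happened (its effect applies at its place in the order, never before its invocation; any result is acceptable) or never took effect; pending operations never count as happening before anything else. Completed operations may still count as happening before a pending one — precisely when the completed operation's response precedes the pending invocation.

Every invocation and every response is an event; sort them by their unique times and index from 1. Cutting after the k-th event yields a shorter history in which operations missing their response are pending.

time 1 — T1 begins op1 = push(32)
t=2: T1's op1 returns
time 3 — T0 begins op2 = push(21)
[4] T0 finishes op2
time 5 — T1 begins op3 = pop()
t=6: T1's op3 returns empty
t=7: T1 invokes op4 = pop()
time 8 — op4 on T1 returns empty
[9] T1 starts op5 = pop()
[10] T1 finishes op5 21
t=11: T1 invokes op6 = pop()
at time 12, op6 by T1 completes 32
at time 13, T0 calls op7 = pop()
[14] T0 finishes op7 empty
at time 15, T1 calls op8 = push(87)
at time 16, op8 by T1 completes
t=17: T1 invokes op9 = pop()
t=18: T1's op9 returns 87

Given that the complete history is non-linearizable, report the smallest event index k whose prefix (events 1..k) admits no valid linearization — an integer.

6

events 1..5 are linearizable, e.g. via op1, op2:
after step 1 (op1 push(32)): stack <32>
after step 2 (op2 push(21)): stack <32,21>
event 6 — op3's response, time 6 — after it, nothing linearizes
take op1, op2, op3: step 3 already fails, because op3 pop() → empty cannot occur there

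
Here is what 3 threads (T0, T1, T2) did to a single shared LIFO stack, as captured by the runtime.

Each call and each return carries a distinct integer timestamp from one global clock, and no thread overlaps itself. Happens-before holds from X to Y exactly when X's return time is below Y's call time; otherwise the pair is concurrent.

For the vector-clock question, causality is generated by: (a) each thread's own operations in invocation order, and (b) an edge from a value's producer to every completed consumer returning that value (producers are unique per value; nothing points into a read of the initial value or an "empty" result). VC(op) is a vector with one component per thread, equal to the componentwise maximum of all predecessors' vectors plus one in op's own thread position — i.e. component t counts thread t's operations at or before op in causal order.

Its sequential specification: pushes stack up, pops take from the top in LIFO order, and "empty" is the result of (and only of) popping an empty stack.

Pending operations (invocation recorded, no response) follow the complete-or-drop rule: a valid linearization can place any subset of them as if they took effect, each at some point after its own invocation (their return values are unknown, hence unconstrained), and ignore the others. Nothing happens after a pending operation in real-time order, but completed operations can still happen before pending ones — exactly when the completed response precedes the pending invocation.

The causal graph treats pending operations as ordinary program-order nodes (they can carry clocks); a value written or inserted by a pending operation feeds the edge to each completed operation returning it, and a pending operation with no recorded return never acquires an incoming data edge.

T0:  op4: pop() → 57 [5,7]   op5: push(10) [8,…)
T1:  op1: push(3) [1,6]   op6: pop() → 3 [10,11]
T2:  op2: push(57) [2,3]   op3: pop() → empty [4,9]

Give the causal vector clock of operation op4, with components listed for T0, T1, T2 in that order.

(1, 0, 1)

no predecessors for op2 (invoked 2): T2 increments from zero → (0, 0, 1)
no predecessors for op1 (invoked 1): T1 increments from zero → (0, 1, 0)
merge at op3 (invoked 4): VC(op2)=(0, 0, 1), own-thread bump on T2 → (0, 0, 2)
merge at op6 (invoked 10): VC(op1)=(0, 1, 0), own-thread bump on T1 → (0, 2, 0)
merge at op4 (invoked 5): VC(op2)=(0, 0, 1), own-thread bump on T0 → (1, 0, 1)
merge at op5 (invoked 8): VC(op4)=(1, 0, 1), own-thread bump on T0 → (2, 0, 1)
target: VC(op4) = (1, 0, 1)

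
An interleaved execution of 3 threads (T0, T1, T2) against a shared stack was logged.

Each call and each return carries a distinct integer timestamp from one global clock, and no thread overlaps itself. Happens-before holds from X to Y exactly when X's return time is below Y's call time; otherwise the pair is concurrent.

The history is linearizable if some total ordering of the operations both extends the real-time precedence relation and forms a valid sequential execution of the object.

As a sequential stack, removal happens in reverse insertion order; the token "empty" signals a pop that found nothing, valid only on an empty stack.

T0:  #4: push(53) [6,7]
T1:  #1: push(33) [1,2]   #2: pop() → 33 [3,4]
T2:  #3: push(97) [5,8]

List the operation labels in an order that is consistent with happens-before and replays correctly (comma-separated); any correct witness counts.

#1, #2, #3, #4

after step 1 (#1 push(33)): stack <33>
after step 2 (#2 pop() → 33): stack <>
after step 3 (#3 push(97)): stack <97>
after step 4 (#4 push(53)): stack <97,53>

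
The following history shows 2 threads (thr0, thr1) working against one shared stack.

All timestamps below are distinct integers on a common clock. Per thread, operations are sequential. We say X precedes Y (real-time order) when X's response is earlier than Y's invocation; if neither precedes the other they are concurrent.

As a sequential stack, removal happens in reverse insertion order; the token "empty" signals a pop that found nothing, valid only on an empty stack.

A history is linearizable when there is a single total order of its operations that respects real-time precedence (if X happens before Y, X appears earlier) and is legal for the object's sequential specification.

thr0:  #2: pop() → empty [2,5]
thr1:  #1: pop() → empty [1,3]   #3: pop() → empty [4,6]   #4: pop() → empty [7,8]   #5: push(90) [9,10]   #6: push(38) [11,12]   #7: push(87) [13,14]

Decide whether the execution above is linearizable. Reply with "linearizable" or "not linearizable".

linearizable

a witness: #1, #2, #3, #4, #5, #6, #7
step 1: #1 pop() → empty — stack <>
step 2: #2 pop() → empty — stack <>
step 3: #3 pop() → empty — stack <>
step 4: #4 pop() → empty — stack <>
step 5: #5 push(90) — stack <90>
step 6: #6 push(38) — stack <90,38>
step 7: #7 push(87) — stack <90,38,87>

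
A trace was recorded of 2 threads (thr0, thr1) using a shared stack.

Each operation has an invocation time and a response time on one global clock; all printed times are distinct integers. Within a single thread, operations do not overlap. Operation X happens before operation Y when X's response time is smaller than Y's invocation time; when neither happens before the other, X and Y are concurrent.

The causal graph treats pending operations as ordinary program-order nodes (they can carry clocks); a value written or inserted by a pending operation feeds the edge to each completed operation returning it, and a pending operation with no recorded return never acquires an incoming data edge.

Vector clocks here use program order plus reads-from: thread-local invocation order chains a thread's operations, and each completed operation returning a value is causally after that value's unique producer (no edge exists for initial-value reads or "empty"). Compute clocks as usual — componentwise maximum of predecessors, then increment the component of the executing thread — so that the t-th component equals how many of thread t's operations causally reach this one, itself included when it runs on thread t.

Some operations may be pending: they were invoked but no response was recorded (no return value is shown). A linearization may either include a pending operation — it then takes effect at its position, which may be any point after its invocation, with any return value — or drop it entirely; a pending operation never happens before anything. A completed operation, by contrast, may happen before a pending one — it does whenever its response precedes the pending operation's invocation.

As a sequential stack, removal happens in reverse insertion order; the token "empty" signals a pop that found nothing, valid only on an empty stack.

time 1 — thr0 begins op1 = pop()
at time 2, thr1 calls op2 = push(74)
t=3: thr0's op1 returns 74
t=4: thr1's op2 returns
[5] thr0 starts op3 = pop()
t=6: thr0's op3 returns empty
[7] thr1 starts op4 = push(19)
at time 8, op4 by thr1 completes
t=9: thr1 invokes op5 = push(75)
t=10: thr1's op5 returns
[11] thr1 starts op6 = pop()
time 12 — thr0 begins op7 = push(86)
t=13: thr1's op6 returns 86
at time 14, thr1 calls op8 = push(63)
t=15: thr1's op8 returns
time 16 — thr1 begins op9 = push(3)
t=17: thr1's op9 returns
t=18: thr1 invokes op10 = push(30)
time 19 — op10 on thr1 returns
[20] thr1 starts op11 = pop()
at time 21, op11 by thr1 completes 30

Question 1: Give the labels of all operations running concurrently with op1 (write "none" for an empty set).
Answer: op2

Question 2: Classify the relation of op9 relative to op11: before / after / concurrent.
Answer: before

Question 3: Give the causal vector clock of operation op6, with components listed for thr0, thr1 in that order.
Answer: (3, 4)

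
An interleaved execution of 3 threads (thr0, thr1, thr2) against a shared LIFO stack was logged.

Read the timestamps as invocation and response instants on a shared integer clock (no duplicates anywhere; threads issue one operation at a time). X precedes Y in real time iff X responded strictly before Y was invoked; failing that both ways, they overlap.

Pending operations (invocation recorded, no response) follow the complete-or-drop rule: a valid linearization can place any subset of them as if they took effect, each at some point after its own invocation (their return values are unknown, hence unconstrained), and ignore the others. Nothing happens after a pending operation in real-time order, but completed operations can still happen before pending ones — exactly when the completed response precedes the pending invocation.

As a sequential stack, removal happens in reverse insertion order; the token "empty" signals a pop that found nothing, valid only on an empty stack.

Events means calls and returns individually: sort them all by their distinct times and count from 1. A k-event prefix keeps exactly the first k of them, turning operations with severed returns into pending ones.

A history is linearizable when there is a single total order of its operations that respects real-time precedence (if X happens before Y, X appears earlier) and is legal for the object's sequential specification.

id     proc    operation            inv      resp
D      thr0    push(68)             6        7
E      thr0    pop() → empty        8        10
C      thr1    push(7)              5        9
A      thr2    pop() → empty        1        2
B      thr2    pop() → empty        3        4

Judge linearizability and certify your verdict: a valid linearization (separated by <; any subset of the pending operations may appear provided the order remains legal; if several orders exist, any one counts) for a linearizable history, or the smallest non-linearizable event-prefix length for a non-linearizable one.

through event 9 a valid linearization exists; event 10 (E responding at time 10) ends that
no legal order exists: 3 real-time-consistent candidates over 5 completed LIFO stack operations, all rejected
take A, B, C, D, E: step 5 already fails, because E pop() → empty cannot occur there
take A, B, D, C, E: step 5 already fails, because E pop() → empty cannot occur there

not linearizable — minimal violating prefix: 10 events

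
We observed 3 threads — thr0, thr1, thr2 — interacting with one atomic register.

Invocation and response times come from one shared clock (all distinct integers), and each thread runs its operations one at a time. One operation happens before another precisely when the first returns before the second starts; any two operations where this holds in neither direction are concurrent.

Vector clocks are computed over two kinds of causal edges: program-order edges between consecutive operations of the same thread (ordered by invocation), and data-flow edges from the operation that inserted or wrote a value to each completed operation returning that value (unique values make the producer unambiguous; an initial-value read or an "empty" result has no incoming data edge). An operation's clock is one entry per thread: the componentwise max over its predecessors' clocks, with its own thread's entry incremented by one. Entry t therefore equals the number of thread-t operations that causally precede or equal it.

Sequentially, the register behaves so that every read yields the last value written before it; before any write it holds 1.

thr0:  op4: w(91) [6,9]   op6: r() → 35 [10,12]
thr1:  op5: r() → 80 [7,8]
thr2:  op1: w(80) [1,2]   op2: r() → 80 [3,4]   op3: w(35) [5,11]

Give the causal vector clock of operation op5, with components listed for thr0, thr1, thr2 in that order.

no predecessors for op1 (invoked 1): thr2 increments from zero → (0, 0, 1)
no predecessors for op4 (invoked 6): thr0 increments from zero → (1, 0, 0)
VC(op2, invoked at 3): max of VC(op1)=(0, 0, 1), then +1 on thread thr2 → (0, 0, 2)
VC(op5, invoked at 7): max of VC(op1)=(0, 0, 1), then +1 on thread thr1 → (0, 1, 1)
VC(op3, invoked at 5): max of VC(op2)=(0, 0, 2), then +1 on thread thr2 → (0, 0, 3)
VC(op6, invoked at 10): max of VC(op3)=(0, 0, 3), VC(op4)=(1, 0, 0), then +1 on thread thr0 → (2, 0, 3)
target: VC(op5) = (0, 1, 1)

(0, 1, 1)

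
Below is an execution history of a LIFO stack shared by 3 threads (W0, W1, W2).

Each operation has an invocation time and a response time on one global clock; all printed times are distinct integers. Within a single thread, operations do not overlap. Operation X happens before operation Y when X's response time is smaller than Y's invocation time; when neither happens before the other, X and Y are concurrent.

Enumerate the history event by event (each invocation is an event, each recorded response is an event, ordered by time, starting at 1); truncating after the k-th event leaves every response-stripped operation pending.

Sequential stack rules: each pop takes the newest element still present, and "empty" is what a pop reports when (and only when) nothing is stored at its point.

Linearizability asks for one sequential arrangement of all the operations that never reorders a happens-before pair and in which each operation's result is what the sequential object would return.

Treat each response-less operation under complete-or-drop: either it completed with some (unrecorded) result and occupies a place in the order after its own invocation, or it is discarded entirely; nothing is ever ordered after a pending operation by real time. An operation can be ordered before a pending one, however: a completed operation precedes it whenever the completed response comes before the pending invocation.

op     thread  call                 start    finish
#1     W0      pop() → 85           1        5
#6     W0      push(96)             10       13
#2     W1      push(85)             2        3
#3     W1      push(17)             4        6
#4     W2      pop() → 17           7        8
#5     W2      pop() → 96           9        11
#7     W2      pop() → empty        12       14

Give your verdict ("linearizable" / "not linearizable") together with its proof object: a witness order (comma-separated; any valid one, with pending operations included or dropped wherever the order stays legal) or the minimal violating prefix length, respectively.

linearizable — witness: #2, #1, #3, #4, #6, #5, #7

1. #2 push(85), leaving stack <85>
2. #1 pop() → 85, leaving stack <>
3. #3 push(17), leaving stack <17>
4. #4 pop() → 17, leaving stack <>
5. #6 push(96), leaving stack <96>
6. #5 pop() → 96, leaving stack <>
7. #7 pop() → empty, leaving stack <>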